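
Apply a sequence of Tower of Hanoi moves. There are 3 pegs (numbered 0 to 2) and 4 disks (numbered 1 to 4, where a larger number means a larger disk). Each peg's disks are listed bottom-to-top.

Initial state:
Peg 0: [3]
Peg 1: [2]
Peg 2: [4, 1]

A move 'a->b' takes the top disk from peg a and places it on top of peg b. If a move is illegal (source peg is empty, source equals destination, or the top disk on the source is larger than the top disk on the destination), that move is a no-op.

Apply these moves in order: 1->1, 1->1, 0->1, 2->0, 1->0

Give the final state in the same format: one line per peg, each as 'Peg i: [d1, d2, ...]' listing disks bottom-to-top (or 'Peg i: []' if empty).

After move 1 (1->1):
Peg 0: [3]
Peg 1: [2]
Peg 2: [4, 1]

After move 2 (1->1):
Peg 0: [3]
Peg 1: [2]
Peg 2: [4, 1]

After move 3 (0->1):
Peg 0: [3]
Peg 1: [2]
Peg 2: [4, 1]

After move 4 (2->0):
Peg 0: [3, 1]
Peg 1: [2]
Peg 2: [4]

After move 5 (1->0):
Peg 0: [3, 1]
Peg 1: [2]
Peg 2: [4]

Answer: Peg 0: [3, 1]
Peg 1: [2]
Peg 2: [4]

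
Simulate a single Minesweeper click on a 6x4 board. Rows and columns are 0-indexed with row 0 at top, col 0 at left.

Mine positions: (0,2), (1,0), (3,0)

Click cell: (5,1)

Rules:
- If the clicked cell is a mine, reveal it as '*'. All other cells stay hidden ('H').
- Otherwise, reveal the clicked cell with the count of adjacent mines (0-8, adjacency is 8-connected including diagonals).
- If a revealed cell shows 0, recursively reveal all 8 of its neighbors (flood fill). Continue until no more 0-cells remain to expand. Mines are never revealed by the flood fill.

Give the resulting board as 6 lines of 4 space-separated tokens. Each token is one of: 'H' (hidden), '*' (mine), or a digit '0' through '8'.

H H H H
H 2 1 1
H 2 0 0
H 1 0 0
1 1 0 0
0 0 0 0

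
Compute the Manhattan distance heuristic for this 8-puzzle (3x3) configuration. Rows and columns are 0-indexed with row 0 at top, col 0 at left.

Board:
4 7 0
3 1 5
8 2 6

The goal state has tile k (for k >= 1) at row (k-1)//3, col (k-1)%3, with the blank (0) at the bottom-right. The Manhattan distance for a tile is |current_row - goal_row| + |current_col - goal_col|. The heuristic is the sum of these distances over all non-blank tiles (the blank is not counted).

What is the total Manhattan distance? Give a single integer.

Tile 4: at (0,0), goal (1,0), distance |0-1|+|0-0| = 1
Tile 7: at (0,1), goal (2,0), distance |0-2|+|1-0| = 3
Tile 3: at (1,0), goal (0,2), distance |1-0|+|0-2| = 3
Tile 1: at (1,1), goal (0,0), distance |1-0|+|1-0| = 2
Tile 5: at (1,2), goal (1,1), distance |1-1|+|2-1| = 1
Tile 8: at (2,0), goal (2,1), distance |2-2|+|0-1| = 1
Tile 2: at (2,1), goal (0,1), distance |2-0|+|1-1| = 2
Tile 6: at (2,2), goal (1,2), distance |2-1|+|2-2| = 1
Sum: 1 + 3 + 3 + 2 + 1 + 1 + 2 + 1 = 14

Answer: 14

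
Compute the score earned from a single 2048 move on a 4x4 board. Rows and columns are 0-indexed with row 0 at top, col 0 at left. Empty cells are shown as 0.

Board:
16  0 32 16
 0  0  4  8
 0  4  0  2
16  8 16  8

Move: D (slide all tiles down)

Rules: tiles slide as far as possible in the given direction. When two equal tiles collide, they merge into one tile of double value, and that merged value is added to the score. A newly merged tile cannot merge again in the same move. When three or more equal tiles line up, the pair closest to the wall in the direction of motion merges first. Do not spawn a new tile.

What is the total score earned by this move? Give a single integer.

Slide down:
col 0: [16, 0, 0, 16] -> [0, 0, 0, 32]  score +32 (running 32)
col 1: [0, 0, 4, 8] -> [0, 0, 4, 8]  score +0 (running 32)
col 2: [32, 4, 0, 16] -> [0, 32, 4, 16]  score +0 (running 32)
col 3: [16, 8, 2, 8] -> [16, 8, 2, 8]  score +0 (running 32)
Board after move:
 0  0  0 16
 0  0 32  8
 0  4  4  2
32  8 16  8

Answer: 32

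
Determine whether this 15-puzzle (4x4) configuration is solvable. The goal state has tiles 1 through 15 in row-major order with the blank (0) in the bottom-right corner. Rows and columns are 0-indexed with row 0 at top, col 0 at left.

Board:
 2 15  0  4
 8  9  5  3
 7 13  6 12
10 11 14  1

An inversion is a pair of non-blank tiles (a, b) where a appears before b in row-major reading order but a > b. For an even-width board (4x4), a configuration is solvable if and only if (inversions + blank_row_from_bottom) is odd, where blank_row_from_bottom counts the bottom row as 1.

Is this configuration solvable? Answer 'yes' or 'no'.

Answer: yes

Derivation:
Inversions: 43
Blank is in row 0 (0-indexed from top), which is row 4 counting from the bottom (bottom = 1).
43 + 4 = 47, which is odd, so the puzzle is solvable.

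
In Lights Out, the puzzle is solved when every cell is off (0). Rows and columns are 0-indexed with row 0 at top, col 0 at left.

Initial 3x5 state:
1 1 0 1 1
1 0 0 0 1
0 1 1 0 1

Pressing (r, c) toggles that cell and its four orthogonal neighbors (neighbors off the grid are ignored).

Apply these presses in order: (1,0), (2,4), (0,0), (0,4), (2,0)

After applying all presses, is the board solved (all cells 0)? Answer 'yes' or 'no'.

After press 1 at (1,0):
0 1 0 1 1
0 1 0 0 1
1 1 1 0 1

After press 2 at (2,4):
0 1 0 1 1
0 1 0 0 0
1 1 1 1 0

After press 3 at (0,0):
1 0 0 1 1
1 1 0 0 0
1 1 1 1 0

After press 4 at (0,4):
1 0 0 0 0
1 1 0 0 1
1 1 1 1 0

After press 5 at (2,0):
1 0 0 0 0
0 1 0 0 1
0 0 1 1 0

Lights still on: 5

Answer: no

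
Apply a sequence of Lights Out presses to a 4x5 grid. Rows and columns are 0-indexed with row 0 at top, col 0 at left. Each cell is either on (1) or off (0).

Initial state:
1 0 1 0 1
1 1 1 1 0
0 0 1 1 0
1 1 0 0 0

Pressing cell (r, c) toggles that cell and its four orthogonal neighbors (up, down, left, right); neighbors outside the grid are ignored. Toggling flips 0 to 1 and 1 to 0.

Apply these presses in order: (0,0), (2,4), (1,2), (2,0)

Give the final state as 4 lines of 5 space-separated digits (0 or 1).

After press 1 at (0,0):
0 1 1 0 1
0 1 1 1 0
0 0 1 1 0
1 1 0 0 0

After press 2 at (2,4):
0 1 1 0 1
0 1 1 1 1
0 0 1 0 1
1 1 0 0 1

After press 3 at (1,2):
0 1 0 0 1
0 0 0 0 1
0 0 0 0 1
1 1 0 0 1

After press 4 at (2,0):
0 1 0 0 1
1 0 0 0 1
1 1 0 0 1
0 1 0 0 1

Answer: 0 1 0 0 1
1 0 0 0 1
1 1 0 0 1
0 1 0 0 1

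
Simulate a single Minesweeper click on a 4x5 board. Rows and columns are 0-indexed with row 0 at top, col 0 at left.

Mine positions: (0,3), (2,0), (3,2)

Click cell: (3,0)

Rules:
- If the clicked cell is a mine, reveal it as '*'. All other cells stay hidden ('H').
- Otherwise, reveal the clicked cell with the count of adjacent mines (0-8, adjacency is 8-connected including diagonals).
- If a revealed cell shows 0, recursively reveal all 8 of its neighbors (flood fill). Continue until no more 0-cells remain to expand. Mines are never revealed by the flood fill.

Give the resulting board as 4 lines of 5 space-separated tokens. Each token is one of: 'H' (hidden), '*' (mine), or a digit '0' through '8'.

H H H H H
H H H H H
H H H H H
1 H H H H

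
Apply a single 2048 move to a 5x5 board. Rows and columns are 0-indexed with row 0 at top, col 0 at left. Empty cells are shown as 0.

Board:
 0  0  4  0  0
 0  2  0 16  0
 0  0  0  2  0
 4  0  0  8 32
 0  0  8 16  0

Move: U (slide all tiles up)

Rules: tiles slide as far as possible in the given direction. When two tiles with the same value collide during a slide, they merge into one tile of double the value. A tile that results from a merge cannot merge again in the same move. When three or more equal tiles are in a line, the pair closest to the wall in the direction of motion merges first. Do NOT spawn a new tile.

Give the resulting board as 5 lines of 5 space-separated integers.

Answer:  4  2  4 16 32
 0  0  8  2  0
 0  0  0  8  0
 0  0  0 16  0
 0  0  0  0  0

Derivation:
Slide up:
col 0: [0, 0, 0, 4, 0] -> [4, 0, 0, 0, 0]
col 1: [0, 2, 0, 0, 0] -> [2, 0, 0, 0, 0]
col 2: [4, 0, 0, 0, 8] -> [4, 8, 0, 0, 0]
col 3: [0, 16, 2, 8, 16] -> [16, 2, 8, 16, 0]
col 4: [0, 0, 0, 32, 0] -> [32, 0, 0, 0, 0]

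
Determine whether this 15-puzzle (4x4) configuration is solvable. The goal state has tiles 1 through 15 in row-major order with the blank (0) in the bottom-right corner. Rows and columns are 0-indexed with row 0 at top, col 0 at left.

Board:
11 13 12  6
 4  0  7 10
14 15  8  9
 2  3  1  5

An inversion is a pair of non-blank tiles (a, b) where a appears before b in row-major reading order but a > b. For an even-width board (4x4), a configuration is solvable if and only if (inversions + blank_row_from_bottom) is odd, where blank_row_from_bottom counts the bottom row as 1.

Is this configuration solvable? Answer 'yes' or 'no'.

Inversions: 71
Blank is in row 1 (0-indexed from top), which is row 3 counting from the bottom (bottom = 1).
71 + 3 = 74, which is even, so the puzzle is not solvable.

Answer: no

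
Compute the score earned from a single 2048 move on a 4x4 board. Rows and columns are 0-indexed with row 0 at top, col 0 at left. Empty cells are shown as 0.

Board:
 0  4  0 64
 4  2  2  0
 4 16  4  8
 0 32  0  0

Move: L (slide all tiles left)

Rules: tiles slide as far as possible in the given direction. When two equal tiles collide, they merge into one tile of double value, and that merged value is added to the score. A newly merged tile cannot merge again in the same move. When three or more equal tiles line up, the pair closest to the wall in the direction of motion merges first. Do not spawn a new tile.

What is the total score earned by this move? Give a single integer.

Answer: 4

Derivation:
Slide left:
row 0: [0, 4, 0, 64] -> [4, 64, 0, 0]  score +0 (running 0)
row 1: [4, 2, 2, 0] -> [4, 4, 0, 0]  score +4 (running 4)
row 2: [4, 16, 4, 8] -> [4, 16, 4, 8]  score +0 (running 4)
row 3: [0, 32, 0, 0] -> [32, 0, 0, 0]  score +0 (running 4)
Board after move:
 4 64  0  0
 4  4  0  0
 4 16  4  8
32  0  0  0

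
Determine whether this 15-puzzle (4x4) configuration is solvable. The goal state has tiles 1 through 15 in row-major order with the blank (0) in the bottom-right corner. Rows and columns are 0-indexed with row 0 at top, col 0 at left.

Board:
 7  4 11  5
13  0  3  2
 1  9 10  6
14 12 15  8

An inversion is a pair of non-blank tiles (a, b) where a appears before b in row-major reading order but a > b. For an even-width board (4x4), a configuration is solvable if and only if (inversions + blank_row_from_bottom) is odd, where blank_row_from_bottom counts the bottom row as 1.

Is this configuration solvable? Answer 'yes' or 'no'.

Inversions: 39
Blank is in row 1 (0-indexed from top), which is row 3 counting from the bottom (bottom = 1).
39 + 3 = 42, which is even, so the puzzle is not solvable.

Answer: no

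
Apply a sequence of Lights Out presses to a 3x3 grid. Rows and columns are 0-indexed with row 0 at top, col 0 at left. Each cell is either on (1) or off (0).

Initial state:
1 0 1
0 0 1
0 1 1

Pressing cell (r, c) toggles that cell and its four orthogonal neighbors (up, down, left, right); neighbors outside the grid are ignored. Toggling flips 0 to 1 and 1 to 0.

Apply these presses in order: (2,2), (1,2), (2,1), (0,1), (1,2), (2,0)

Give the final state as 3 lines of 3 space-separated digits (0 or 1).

After press 1 at (2,2):
1 0 1
0 0 0
0 0 0

After press 2 at (1,2):
1 0 0
0 1 1
0 0 1

After press 3 at (2,1):
1 0 0
0 0 1
1 1 0

After press 4 at (0,1):
0 1 1
0 1 1
1 1 0

After press 5 at (1,2):
0 1 0
0 0 0
1 1 1

After press 6 at (2,0):
0 1 0
1 0 0
0 0 1

Answer: 0 1 0
1 0 0
0 0 1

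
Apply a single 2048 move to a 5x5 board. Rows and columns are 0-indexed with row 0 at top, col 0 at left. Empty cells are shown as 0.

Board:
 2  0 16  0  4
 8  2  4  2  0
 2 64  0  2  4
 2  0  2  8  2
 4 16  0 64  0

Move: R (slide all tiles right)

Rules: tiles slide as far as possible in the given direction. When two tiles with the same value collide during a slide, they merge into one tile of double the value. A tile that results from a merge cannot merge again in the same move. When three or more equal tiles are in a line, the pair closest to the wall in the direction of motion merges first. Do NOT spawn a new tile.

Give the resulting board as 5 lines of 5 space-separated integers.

Slide right:
row 0: [2, 0, 16, 0, 4] -> [0, 0, 2, 16, 4]
row 1: [8, 2, 4, 2, 0] -> [0, 8, 2, 4, 2]
row 2: [2, 64, 0, 2, 4] -> [0, 2, 64, 2, 4]
row 3: [2, 0, 2, 8, 2] -> [0, 0, 4, 8, 2]
row 4: [4, 16, 0, 64, 0] -> [0, 0, 4, 16, 64]

Answer:  0  0  2 16  4
 0  8  2  4  2
 0  2 64  2  4
 0  0  4  8  2
 0  0  4 16 64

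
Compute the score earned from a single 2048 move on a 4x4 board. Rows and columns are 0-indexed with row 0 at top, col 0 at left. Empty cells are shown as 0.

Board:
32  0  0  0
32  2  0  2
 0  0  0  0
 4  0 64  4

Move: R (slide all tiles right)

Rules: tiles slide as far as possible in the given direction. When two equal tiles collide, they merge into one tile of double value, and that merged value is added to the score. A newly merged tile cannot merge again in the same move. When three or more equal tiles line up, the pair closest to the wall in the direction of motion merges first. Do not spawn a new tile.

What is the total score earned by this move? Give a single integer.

Slide right:
row 0: [32, 0, 0, 0] -> [0, 0, 0, 32]  score +0 (running 0)
row 1: [32, 2, 0, 2] -> [0, 0, 32, 4]  score +4 (running 4)
row 2: [0, 0, 0, 0] -> [0, 0, 0, 0]  score +0 (running 4)
row 3: [4, 0, 64, 4] -> [0, 4, 64, 4]  score +0 (running 4)
Board after move:
 0  0  0 32
 0  0 32  4
 0  0  0  0
 0  4 64  4

Answer: 4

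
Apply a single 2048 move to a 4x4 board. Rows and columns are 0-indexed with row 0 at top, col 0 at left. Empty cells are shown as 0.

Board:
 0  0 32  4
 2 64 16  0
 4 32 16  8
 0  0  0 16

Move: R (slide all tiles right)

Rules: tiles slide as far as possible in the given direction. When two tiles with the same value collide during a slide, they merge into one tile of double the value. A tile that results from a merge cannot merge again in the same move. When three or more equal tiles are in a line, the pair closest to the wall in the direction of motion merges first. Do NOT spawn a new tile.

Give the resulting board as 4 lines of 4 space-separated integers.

Slide right:
row 0: [0, 0, 32, 4] -> [0, 0, 32, 4]
row 1: [2, 64, 16, 0] -> [0, 2, 64, 16]
row 2: [4, 32, 16, 8] -> [4, 32, 16, 8]
row 3: [0, 0, 0, 16] -> [0, 0, 0, 16]

Answer:  0  0 32  4
 0  2 64 16
 4 32 16  8
 0  0  0 16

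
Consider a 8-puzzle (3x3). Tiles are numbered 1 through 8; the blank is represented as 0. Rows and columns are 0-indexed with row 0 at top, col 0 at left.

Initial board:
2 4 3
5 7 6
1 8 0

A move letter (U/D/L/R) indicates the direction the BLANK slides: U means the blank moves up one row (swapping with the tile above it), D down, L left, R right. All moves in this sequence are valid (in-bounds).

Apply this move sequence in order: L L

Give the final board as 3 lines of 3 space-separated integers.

After move 1 (L):
2 4 3
5 7 6
1 0 8

After move 2 (L):
2 4 3
5 7 6
0 1 8

Answer: 2 4 3
5 7 6
0 1 8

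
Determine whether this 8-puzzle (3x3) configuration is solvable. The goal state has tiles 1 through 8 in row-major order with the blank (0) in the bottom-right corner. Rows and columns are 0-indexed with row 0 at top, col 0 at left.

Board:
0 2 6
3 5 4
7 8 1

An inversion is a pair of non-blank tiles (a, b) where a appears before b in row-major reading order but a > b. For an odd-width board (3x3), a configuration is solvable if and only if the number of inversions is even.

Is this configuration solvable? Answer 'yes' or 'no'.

Answer: no

Derivation:
Inversions (pairs i<j in row-major order where tile[i] > tile[j] > 0): 11
11 is odd, so the puzzle is not solvable.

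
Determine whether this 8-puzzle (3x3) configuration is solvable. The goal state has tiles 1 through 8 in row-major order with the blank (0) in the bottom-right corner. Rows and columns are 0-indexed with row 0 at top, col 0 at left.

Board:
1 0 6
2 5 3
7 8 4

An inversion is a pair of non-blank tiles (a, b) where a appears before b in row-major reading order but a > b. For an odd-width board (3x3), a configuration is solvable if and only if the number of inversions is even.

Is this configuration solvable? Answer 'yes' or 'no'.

Inversions (pairs i<j in row-major order where tile[i] > tile[j] > 0): 8
8 is even, so the puzzle is solvable.

Answer: yes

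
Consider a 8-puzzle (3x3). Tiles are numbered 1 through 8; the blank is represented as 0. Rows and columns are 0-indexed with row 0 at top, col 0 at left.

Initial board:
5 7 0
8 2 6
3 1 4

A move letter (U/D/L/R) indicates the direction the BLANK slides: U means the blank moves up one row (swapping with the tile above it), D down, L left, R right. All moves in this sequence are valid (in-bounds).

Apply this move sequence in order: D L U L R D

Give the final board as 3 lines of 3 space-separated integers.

Answer: 5 7 6
8 0 2
3 1 4

Derivation:
After move 1 (D):
5 7 6
8 2 0
3 1 4

After move 2 (L):
5 7 6
8 0 2
3 1 4

After move 3 (U):
5 0 6
8 7 2
3 1 4

After move 4 (L):
0 5 6
8 7 2
3 1 4

After move 5 (R):
5 0 6
8 7 2
3 1 4

After move 6 (D):
5 7 6
8 0 2
3 1 4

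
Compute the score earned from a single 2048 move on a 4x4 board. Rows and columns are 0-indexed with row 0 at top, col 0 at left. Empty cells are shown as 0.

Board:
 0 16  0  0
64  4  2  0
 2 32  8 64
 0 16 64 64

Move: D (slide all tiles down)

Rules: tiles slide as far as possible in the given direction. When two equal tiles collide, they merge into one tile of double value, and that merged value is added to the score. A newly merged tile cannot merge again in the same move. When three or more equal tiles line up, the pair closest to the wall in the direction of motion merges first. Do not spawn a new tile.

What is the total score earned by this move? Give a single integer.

Answer: 128

Derivation:
Slide down:
col 0: [0, 64, 2, 0] -> [0, 0, 64, 2]  score +0 (running 0)
col 1: [16, 4, 32, 16] -> [16, 4, 32, 16]  score +0 (running 0)
col 2: [0, 2, 8, 64] -> [0, 2, 8, 64]  score +0 (running 0)
col 3: [0, 0, 64, 64] -> [0, 0, 0, 128]  score +128 (running 128)
Board after move:
  0  16   0   0
  0   4   2   0
 64  32   8   0
  2  16  64 128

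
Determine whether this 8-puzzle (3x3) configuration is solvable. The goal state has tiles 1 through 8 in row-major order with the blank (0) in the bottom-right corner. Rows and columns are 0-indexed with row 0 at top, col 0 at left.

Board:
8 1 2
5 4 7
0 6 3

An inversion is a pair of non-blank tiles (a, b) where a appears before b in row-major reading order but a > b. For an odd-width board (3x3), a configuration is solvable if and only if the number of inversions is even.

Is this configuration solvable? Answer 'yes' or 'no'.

Inversions (pairs i<j in row-major order where tile[i] > tile[j] > 0): 13
13 is odd, so the puzzle is not solvable.

Answer: no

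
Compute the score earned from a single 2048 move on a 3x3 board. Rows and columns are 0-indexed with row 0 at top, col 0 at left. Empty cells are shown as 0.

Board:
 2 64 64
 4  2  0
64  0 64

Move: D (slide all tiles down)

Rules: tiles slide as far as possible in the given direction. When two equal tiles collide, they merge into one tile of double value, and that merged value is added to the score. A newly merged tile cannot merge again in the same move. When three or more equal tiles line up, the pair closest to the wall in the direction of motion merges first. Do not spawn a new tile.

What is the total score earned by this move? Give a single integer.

Slide down:
col 0: [2, 4, 64] -> [2, 4, 64]  score +0 (running 0)
col 1: [64, 2, 0] -> [0, 64, 2]  score +0 (running 0)
col 2: [64, 0, 64] -> [0, 0, 128]  score +128 (running 128)
Board after move:
  2   0   0
  4  64   0
 64   2 128

Answer: 128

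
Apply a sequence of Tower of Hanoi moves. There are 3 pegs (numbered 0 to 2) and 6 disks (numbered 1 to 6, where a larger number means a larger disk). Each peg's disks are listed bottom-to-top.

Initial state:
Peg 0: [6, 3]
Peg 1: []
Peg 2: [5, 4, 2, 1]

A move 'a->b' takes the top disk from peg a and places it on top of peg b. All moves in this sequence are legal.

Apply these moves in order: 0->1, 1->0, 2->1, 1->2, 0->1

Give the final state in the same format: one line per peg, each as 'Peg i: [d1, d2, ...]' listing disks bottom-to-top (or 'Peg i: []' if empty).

Answer: Peg 0: [6]
Peg 1: [3]
Peg 2: [5, 4, 2, 1]

Derivation:
After move 1 (0->1):
Peg 0: [6]
Peg 1: [3]
Peg 2: [5, 4, 2, 1]

After move 2 (1->0):
Peg 0: [6, 3]
Peg 1: []
Peg 2: [5, 4, 2, 1]

After move 3 (2->1):
Peg 0: [6, 3]
Peg 1: [1]
Peg 2: [5, 4, 2]

After move 4 (1->2):
Peg 0: [6, 3]
Peg 1: []
Peg 2: [5, 4, 2, 1]

After move 5 (0->1):
Peg 0: [6]
Peg 1: [3]
Peg 2: [5, 4, 2, 1]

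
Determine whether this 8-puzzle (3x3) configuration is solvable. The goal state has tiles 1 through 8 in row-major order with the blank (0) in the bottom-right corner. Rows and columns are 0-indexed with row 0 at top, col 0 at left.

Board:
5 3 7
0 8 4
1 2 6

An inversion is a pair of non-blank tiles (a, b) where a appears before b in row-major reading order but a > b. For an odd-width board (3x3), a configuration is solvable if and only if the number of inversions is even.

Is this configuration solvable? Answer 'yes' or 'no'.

Answer: yes

Derivation:
Inversions (pairs i<j in row-major order where tile[i] > tile[j] > 0): 16
16 is even, so the puzzle is solvable.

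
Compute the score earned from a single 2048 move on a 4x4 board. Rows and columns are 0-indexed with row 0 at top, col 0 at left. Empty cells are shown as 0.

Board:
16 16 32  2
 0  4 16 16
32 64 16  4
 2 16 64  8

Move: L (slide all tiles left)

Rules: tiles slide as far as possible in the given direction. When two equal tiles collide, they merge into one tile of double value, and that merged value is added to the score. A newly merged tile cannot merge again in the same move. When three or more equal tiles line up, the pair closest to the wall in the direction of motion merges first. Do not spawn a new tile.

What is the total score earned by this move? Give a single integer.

Answer: 64

Derivation:
Slide left:
row 0: [16, 16, 32, 2] -> [32, 32, 2, 0]  score +32 (running 32)
row 1: [0, 4, 16, 16] -> [4, 32, 0, 0]  score +32 (running 64)
row 2: [32, 64, 16, 4] -> [32, 64, 16, 4]  score +0 (running 64)
row 3: [2, 16, 64, 8] -> [2, 16, 64, 8]  score +0 (running 64)
Board after move:
32 32  2  0
 4 32  0  0
32 64 16  4
 2 16 64  8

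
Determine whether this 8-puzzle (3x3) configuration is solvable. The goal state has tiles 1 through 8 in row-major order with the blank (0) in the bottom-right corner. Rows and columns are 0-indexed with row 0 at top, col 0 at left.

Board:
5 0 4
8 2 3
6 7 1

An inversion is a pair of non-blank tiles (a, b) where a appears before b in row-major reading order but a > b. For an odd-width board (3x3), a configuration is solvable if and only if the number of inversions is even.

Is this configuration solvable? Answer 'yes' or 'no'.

Inversions (pairs i<j in row-major order where tile[i] > tile[j] > 0): 16
16 is even, so the puzzle is solvable.

Answer: yes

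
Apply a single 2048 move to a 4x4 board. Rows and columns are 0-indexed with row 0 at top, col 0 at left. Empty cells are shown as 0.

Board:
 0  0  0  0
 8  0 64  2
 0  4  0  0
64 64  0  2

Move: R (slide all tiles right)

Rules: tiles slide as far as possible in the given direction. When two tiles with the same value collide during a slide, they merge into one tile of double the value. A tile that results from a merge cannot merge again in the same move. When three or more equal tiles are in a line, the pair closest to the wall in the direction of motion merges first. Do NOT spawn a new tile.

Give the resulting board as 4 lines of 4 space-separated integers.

Answer:   0   0   0   0
  0   8  64   2
  0   0   0   4
  0   0 128   2

Derivation:
Slide right:
row 0: [0, 0, 0, 0] -> [0, 0, 0, 0]
row 1: [8, 0, 64, 2] -> [0, 8, 64, 2]
row 2: [0, 4, 0, 0] -> [0, 0, 0, 4]
row 3: [64, 64, 0, 2] -> [0, 0, 128, 2]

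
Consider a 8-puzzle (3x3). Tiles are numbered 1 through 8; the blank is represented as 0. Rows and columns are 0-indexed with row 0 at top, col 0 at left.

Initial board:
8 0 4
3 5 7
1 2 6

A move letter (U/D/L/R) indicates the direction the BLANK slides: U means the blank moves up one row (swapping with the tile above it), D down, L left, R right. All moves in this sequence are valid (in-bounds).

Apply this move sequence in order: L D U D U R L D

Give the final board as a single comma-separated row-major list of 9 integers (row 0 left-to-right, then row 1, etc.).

Answer: 3, 8, 4, 0, 5, 7, 1, 2, 6

Derivation:
After move 1 (L):
0 8 4
3 5 7
1 2 6

After move 2 (D):
3 8 4
0 5 7
1 2 6

After move 3 (U):
0 8 4
3 5 7
1 2 6

After move 4 (D):
3 8 4
0 5 7
1 2 6

After move 5 (U):
0 8 4
3 5 7
1 2 6

After move 6 (R):
8 0 4
3 5 7
1 2 6

After move 7 (L):
0 8 4
3 5 7
1 2 6

After move 8 (D):
3 8 4
0 5 7
1 2 6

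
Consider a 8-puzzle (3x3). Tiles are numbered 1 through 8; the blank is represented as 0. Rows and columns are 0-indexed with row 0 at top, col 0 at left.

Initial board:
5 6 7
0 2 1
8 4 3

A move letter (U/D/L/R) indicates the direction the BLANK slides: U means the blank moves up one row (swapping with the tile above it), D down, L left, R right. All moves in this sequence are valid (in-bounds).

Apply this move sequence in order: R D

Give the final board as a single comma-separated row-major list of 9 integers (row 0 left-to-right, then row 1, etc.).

After move 1 (R):
5 6 7
2 0 1
8 4 3

After move 2 (D):
5 6 7
2 4 1
8 0 3

Answer: 5, 6, 7, 2, 4, 1, 8, 0, 3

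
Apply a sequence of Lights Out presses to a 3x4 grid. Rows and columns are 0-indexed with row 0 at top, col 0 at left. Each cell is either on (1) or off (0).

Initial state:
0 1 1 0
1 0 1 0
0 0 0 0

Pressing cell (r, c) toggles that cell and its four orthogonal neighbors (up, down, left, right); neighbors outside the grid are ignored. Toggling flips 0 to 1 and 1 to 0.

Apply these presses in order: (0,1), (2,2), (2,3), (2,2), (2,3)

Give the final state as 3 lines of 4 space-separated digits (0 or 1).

Answer: 1 0 0 0
1 1 1 0
0 0 0 0

Derivation:
After press 1 at (0,1):
1 0 0 0
1 1 1 0
0 0 0 0

After press 2 at (2,2):
1 0 0 0
1 1 0 0
0 1 1 1

After press 3 at (2,3):
1 0 0 0
1 1 0 1
0 1 0 0

After press 4 at (2,2):
1 0 0 0
1 1 1 1
0 0 1 1

After press 5 at (2,3):
1 0 0 0
1 1 1 0
0 0 0 0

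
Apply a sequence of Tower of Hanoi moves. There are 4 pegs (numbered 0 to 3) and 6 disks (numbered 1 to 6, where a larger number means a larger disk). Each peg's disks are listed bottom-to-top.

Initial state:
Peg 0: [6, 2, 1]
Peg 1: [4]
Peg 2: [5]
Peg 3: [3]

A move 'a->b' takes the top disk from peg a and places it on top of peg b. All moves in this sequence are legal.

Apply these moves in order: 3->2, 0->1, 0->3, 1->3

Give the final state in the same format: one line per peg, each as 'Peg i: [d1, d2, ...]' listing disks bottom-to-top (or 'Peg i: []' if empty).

After move 1 (3->2):
Peg 0: [6, 2, 1]
Peg 1: [4]
Peg 2: [5, 3]
Peg 3: []

After move 2 (0->1):
Peg 0: [6, 2]
Peg 1: [4, 1]
Peg 2: [5, 3]
Peg 3: []

After move 3 (0->3):
Peg 0: [6]
Peg 1: [4, 1]
Peg 2: [5, 3]
Peg 3: [2]

After move 4 (1->3):
Peg 0: [6]
Peg 1: [4]
Peg 2: [5, 3]
Peg 3: [2, 1]

Answer: Peg 0: [6]
Peg 1: [4]
Peg 2: [5, 3]
Peg 3: [2, 1]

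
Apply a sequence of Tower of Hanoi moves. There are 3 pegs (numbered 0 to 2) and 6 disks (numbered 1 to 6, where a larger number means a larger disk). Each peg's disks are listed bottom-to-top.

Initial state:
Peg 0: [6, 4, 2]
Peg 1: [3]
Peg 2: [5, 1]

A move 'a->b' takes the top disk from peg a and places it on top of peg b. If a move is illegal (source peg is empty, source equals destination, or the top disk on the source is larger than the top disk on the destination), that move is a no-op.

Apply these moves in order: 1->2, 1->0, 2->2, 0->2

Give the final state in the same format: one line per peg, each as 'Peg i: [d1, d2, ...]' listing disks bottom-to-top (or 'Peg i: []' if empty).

After move 1 (1->2):
Peg 0: [6, 4, 2]
Peg 1: [3]
Peg 2: [5, 1]

After move 2 (1->0):
Peg 0: [6, 4, 2]
Peg 1: [3]
Peg 2: [5, 1]

After move 3 (2->2):
Peg 0: [6, 4, 2]
Peg 1: [3]
Peg 2: [5, 1]

After move 4 (0->2):
Peg 0: [6, 4, 2]
Peg 1: [3]
Peg 2: [5, 1]

Answer: Peg 0: [6, 4, 2]
Peg 1: [3]
Peg 2: [5, 1]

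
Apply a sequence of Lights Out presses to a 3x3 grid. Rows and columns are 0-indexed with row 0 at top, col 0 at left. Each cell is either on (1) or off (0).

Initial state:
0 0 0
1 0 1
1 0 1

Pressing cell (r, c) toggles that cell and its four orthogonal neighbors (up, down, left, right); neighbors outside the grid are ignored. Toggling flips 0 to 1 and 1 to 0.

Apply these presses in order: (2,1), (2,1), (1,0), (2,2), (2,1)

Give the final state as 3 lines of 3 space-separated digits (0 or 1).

Answer: 1 0 0
0 0 0
1 0 1

Derivation:
After press 1 at (2,1):
0 0 0
1 1 1
0 1 0

After press 2 at (2,1):
0 0 0
1 0 1
1 0 1

After press 3 at (1,0):
1 0 0
0 1 1
0 0 1

After press 4 at (2,2):
1 0 0
0 1 0
0 1 0

After press 5 at (2,1):
1 0 0
0 0 0
1 0 1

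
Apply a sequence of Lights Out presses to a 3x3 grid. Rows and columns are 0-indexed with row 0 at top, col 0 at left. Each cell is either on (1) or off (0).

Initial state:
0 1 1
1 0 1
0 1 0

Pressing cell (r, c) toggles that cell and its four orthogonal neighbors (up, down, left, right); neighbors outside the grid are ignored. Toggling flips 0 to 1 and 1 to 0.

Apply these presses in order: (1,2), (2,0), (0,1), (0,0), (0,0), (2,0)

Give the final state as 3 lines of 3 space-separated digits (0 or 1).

Answer: 1 0 1
1 0 0
0 1 1

Derivation:
After press 1 at (1,2):
0 1 0
1 1 0
0 1 1

After press 2 at (2,0):
0 1 0
0 1 0
1 0 1

After press 3 at (0,1):
1 0 1
0 0 0
1 0 1

After press 4 at (0,0):
0 1 1
1 0 0
1 0 1

After press 5 at (0,0):
1 0 1
0 0 0
1 0 1

After press 6 at (2,0):
1 0 1
1 0 0
0 1 1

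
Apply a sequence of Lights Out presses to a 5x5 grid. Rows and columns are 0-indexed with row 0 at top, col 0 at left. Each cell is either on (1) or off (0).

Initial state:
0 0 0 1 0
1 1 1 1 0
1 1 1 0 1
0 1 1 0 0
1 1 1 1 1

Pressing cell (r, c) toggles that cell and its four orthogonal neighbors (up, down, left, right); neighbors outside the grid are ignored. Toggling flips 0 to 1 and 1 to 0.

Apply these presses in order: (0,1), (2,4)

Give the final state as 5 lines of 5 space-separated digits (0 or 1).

After press 1 at (0,1):
1 1 1 1 0
1 0 1 1 0
1 1 1 0 1
0 1 1 0 0
1 1 1 1 1

After press 2 at (2,4):
1 1 1 1 0
1 0 1 1 1
1 1 1 1 0
0 1 1 0 1
1 1 1 1 1

Answer: 1 1 1 1 0
1 0 1 1 1
1 1 1 1 0
0 1 1 0 1
1 1 1 1 1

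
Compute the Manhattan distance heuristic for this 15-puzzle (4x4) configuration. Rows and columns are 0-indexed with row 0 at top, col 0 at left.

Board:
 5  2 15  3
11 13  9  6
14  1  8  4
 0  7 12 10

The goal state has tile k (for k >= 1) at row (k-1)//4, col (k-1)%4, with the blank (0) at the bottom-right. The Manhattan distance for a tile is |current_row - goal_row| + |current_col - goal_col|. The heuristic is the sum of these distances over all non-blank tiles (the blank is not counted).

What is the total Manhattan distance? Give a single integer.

Answer: 33

Derivation:
Tile 5: at (0,0), goal (1,0), distance |0-1|+|0-0| = 1
Tile 2: at (0,1), goal (0,1), distance |0-0|+|1-1| = 0
Tile 15: at (0,2), goal (3,2), distance |0-3|+|2-2| = 3
Tile 3: at (0,3), goal (0,2), distance |0-0|+|3-2| = 1
Tile 11: at (1,0), goal (2,2), distance |1-2|+|0-2| = 3
Tile 13: at (1,1), goal (3,0), distance |1-3|+|1-0| = 3
Tile 9: at (1,2), goal (2,0), distance |1-2|+|2-0| = 3
Tile 6: at (1,3), goal (1,1), distance |1-1|+|3-1| = 2
Tile 14: at (2,0), goal (3,1), distance |2-3|+|0-1| = 2
Tile 1: at (2,1), goal (0,0), distance |2-0|+|1-0| = 3
Tile 8: at (2,2), goal (1,3), distance |2-1|+|2-3| = 2
Tile 4: at (2,3), goal (0,3), distance |2-0|+|3-3| = 2
Tile 7: at (3,1), goal (1,2), distance |3-1|+|1-2| = 3
Tile 12: at (3,2), goal (2,3), distance |3-2|+|2-3| = 2
Tile 10: at (3,3), goal (2,1), distance |3-2|+|3-1| = 3
Sum: 1 + 0 + 3 + 1 + 3 + 3 + 3 + 2 + 2 + 3 + 2 + 2 + 3 + 2 + 3 = 33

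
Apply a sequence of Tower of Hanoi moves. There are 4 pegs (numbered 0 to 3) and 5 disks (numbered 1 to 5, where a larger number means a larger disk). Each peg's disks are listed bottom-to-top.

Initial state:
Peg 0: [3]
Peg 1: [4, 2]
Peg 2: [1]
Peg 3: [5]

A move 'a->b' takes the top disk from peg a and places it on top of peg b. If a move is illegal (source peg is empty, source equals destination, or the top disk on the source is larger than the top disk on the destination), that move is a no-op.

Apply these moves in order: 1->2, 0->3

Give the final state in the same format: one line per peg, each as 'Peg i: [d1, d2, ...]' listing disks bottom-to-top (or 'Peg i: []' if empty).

Answer: Peg 0: []
Peg 1: [4, 2]
Peg 2: [1]
Peg 3: [5, 3]

Derivation:
After move 1 (1->2):
Peg 0: [3]
Peg 1: [4, 2]
Peg 2: [1]
Peg 3: [5]

After move 2 (0->3):
Peg 0: []
Peg 1: [4, 2]
Peg 2: [1]
Peg 3: [5, 3]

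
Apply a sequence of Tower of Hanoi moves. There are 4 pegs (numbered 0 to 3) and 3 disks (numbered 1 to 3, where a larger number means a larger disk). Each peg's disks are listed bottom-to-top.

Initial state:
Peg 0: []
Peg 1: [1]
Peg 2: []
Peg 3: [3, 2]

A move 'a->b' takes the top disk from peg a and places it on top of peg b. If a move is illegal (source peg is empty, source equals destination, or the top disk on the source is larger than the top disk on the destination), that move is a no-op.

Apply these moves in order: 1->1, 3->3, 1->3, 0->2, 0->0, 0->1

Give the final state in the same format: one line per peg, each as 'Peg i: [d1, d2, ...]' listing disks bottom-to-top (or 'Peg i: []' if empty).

Answer: Peg 0: []
Peg 1: []
Peg 2: []
Peg 3: [3, 2, 1]

Derivation:
After move 1 (1->1):
Peg 0: []
Peg 1: [1]
Peg 2: []
Peg 3: [3, 2]

After move 2 (3->3):
Peg 0: []
Peg 1: [1]
Peg 2: []
Peg 3: [3, 2]

After move 3 (1->3):
Peg 0: []
Peg 1: []
Peg 2: []
Peg 3: [3, 2, 1]

After move 4 (0->2):
Peg 0: []
Peg 1: []
Peg 2: []
Peg 3: [3, 2, 1]

After move 5 (0->0):
Peg 0: []
Peg 1: []
Peg 2: []
Peg 3: [3, 2, 1]

After move 6 (0->1):
Peg 0: []
Peg 1: []
Peg 2: []
Peg 3: [3, 2, 1]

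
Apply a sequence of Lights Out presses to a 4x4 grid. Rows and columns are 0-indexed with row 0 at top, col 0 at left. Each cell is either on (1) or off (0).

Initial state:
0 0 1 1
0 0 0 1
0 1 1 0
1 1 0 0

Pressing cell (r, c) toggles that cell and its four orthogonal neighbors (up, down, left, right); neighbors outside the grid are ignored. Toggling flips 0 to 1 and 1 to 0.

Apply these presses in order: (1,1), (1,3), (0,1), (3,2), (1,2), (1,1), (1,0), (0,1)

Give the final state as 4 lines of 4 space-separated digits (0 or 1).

Answer: 1 0 0 0
1 0 0 1
1 1 1 1
1 0 1 1

Derivation:
After press 1 at (1,1):
0 1 1 1
1 1 1 1
0 0 1 0
1 1 0 0

After press 2 at (1,3):
0 1 1 0
1 1 0 0
0 0 1 1
1 1 0 0

After press 3 at (0,1):
1 0 0 0
1 0 0 0
0 0 1 1
1 1 0 0

After press 4 at (3,2):
1 0 0 0
1 0 0 0
0 0 0 1
1 0 1 1

After press 5 at (1,2):
1 0 1 0
1 1 1 1
0 0 1 1
1 0 1 1

After press 6 at (1,1):
1 1 1 0
0 0 0 1
0 1 1 1
1 0 1 1

After press 7 at (1,0):
0 1 1 0
1 1 0 1
1 1 1 1
1 0 1 1

After press 8 at (0,1):
1 0 0 0
1 0 0 1
1 1 1 1
1 0 1 1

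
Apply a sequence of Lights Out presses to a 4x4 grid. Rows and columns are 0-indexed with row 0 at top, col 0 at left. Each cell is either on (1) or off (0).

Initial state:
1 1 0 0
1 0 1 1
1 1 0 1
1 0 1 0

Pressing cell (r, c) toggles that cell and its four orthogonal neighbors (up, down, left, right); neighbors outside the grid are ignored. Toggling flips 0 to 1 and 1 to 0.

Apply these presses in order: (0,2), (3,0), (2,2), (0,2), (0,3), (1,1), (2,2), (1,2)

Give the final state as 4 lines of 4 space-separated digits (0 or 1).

After press 1 at (0,2):
1 0 1 1
1 0 0 1
1 1 0 1
1 0 1 0

After press 2 at (3,0):
1 0 1 1
1 0 0 1
0 1 0 1
0 1 1 0

After press 3 at (2,2):
1 0 1 1
1 0 1 1
0 0 1 0
0 1 0 0

After press 4 at (0,2):
1 1 0 0
1 0 0 1
0 0 1 0
0 1 0 0

After press 5 at (0,3):
1 1 1 1
1 0 0 0
0 0 1 0
0 1 0 0

After press 6 at (1,1):
1 0 1 1
0 1 1 0
0 1 1 0
0 1 0 0

After press 7 at (2,2):
1 0 1 1
0 1 0 0
0 0 0 1
0 1 1 0

After press 8 at (1,2):
1 0 0 1
0 0 1 1
0 0 1 1
0 1 1 0

Answer: 1 0 0 1
0 0 1 1
0 0 1 1
0 1 1 0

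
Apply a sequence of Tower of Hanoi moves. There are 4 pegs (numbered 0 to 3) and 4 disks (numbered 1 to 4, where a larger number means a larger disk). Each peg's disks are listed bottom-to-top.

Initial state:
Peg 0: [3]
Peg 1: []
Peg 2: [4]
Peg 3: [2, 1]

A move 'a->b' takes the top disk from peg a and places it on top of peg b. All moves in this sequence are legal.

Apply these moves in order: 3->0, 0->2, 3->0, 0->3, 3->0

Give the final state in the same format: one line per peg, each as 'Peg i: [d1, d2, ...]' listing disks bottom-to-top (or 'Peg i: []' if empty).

Answer: Peg 0: [3, 2]
Peg 1: []
Peg 2: [4, 1]
Peg 3: []

Derivation:
After move 1 (3->0):
Peg 0: [3, 1]
Peg 1: []
Peg 2: [4]
Peg 3: [2]

After move 2 (0->2):
Peg 0: [3]
Peg 1: []
Peg 2: [4, 1]
Peg 3: [2]

After move 3 (3->0):
Peg 0: [3, 2]
Peg 1: []
Peg 2: [4, 1]
Peg 3: []

After move 4 (0->3):
Peg 0: [3]
Peg 1: []
Peg 2: [4, 1]
Peg 3: [2]

After move 5 (3->0):
Peg 0: [3, 2]
Peg 1: []
Peg 2: [4, 1]
Peg 3: []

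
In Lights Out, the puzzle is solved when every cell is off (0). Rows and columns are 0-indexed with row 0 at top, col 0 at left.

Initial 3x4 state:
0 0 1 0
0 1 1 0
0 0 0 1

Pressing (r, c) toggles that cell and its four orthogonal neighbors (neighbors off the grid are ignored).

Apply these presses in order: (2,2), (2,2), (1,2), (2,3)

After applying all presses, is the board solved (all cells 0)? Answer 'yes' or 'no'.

Answer: yes

Derivation:
After press 1 at (2,2):
0 0 1 0
0 1 0 0
0 1 1 0

After press 2 at (2,2):
0 0 1 0
0 1 1 0
0 0 0 1

After press 3 at (1,2):
0 0 0 0
0 0 0 1
0 0 1 1

After press 4 at (2,3):
0 0 0 0
0 0 0 0
0 0 0 0

Lights still on: 0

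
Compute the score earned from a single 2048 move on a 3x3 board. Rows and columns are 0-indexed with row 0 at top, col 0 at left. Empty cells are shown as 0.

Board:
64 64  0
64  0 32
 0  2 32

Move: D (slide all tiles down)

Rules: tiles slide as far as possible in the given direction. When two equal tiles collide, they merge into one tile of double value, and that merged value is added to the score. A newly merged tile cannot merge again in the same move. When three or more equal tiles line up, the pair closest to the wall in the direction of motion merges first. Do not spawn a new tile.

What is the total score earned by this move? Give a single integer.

Slide down:
col 0: [64, 64, 0] -> [0, 0, 128]  score +128 (running 128)
col 1: [64, 0, 2] -> [0, 64, 2]  score +0 (running 128)
col 2: [0, 32, 32] -> [0, 0, 64]  score +64 (running 192)
Board after move:
  0   0   0
  0  64   0
128   2  64

Answer: 192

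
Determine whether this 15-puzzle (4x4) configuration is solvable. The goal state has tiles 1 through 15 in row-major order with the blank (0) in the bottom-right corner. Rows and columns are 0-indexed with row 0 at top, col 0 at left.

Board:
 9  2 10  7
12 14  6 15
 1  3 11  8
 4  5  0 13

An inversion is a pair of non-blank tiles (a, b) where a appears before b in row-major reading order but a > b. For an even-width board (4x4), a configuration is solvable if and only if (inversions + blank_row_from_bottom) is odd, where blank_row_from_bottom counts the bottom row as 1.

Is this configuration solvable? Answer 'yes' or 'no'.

Answer: yes

Derivation:
Inversions: 52
Blank is in row 3 (0-indexed from top), which is row 1 counting from the bottom (bottom = 1).
52 + 1 = 53, which is odd, so the puzzle is solvable.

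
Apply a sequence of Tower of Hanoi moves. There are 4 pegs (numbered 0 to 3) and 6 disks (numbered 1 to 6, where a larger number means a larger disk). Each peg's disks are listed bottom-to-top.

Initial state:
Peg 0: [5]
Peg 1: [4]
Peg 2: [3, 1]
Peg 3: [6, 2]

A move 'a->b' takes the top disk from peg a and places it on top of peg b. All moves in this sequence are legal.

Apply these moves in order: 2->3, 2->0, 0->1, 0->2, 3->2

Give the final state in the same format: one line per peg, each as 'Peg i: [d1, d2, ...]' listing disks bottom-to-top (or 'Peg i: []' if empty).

After move 1 (2->3):
Peg 0: [5]
Peg 1: [4]
Peg 2: [3]
Peg 3: [6, 2, 1]

After move 2 (2->0):
Peg 0: [5, 3]
Peg 1: [4]
Peg 2: []
Peg 3: [6, 2, 1]

After move 3 (0->1):
Peg 0: [5]
Peg 1: [4, 3]
Peg 2: []
Peg 3: [6, 2, 1]

After move 4 (0->2):
Peg 0: []
Peg 1: [4, 3]
Peg 2: [5]
Peg 3: [6, 2, 1]

After move 5 (3->2):
Peg 0: []
Peg 1: [4, 3]
Peg 2: [5, 1]
Peg 3: [6, 2]

Answer: Peg 0: []
Peg 1: [4, 3]
Peg 2: [5, 1]
Peg 3: [6, 2]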